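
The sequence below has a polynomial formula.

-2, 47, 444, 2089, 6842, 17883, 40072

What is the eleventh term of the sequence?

416468

49, 397, 1645, 4753, 11041, 22189
348, 1248, 3108, 6288, 11148
900, 1860, 3180, 4860
960, 1320, 1680
360, 360
Constant fifth difference = 360, so extend:
1680 + 360 = 2040;  4860 + 2040 = 6900;  11148 + 6900 = 18048;  22189 + 18048 = 40237;  40072 + 40237 = 80309
2040 + 360 = 2400;  6900 + 2400 = 9300;  18048 + 9300 = 27348;  40237 + 27348 = 67585;  80309 + 67585 = 147894
2400 + 360 = 2760;  9300 + 2760 = 12060;  27348 + 12060 = 39408;  67585 + 39408 = 106993;  147894 + 106993 = 254887
2760 + 360 = 3120;  12060 + 3120 = 15180;  39408 + 15180 = 54588;  106993 + 54588 = 161581;  254887 + 161581 = 416468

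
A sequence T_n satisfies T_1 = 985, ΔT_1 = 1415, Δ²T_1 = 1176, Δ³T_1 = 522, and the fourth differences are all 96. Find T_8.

Build the table forward from the leading diagonal:
Δ⁴: 96, 96, 96, 96, 96, 96, 96, 96
Δ³: 522, 618, 714, 810, 906, 1002, 1098, 1194
Δ²: 1176, 1698, 2316, 3030, 3840, 4746, 5748, 6846
Δ: 1415, 2591, 4289, 6605, 9635, 13475, 18221, 23969
T: 985, 2400, 4991, 9280, 15885, 25520, 38995, 57216

57216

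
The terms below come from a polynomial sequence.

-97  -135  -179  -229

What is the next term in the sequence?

Δ: -38  -44  -50
Δ²: -6  -6
Second differences constant at -6.
-50 − 6 = -56;  -229 − 56 = -285

-285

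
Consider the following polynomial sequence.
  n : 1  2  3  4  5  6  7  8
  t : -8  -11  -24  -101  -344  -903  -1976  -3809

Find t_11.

-17048

Δ: -3 , -13 , -77 , -243 , -559 , -1073 , -1833
Δ²: -10 , -64 , -166 , -316 , -514 , -760
Δ³: -54 , -102 , -150 , -198 , -246
Δ⁴: -48 , -48 , -48 , -48
The fourth differences are constant (-48).
-246 − 48 = -294;  -760 − 294 = -1054;  -1833 − 1054 = -2887;  -3809 − 2887 = -6696
-294 − 48 = -342;  -1054 − 342 = -1396;  -2887 − 1396 = -4283;  -6696 − 4283 = -10979
-342 − 48 = -390;  -1396 − 390 = -1786;  -4283 − 1786 = -6069;  -10979 − 6069 = -17048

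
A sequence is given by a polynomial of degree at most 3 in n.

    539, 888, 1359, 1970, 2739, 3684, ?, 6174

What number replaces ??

4823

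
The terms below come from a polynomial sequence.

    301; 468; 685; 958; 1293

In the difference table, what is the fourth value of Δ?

D1: 167, 217, 273, 335
D2: 50, 56, 62
D3: 6, 6

335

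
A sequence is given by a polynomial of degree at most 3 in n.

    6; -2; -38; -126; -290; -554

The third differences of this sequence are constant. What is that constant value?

D1: -8, -36, -88, -164, -264
D2: -28, -52, -76, -100
D3: -24, -24, -24

-24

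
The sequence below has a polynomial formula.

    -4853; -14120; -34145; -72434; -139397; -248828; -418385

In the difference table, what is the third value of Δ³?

Δ: -9267, -20025, -38289, -66963, -109431, -169557
Δ²: -10758, -18264, -28674, -42468, -60126
Δ³: -7506, -10410, -13794, -17658
Δ⁴: -2904, -3384, -3864
Δ⁵: -480, -480

-13794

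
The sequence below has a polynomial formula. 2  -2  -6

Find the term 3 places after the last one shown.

-4  -4
First differences constant at -4.
-6 − 4 = -10
-10 − 4 = -14
-14 − 4 = -18

-18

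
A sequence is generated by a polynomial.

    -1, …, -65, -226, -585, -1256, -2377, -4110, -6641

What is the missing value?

-12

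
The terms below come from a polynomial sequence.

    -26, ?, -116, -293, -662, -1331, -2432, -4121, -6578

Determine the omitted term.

Using the last 7 terms:
Δ: -177, -369, -669, -1101, -1689, -2457
Δ²: -192, -300, -432, -588, -768
Δ³: -108, -132, -156, -180
Δ⁴: -24, -24, -24
Constant fourth difference = -24.
Extend backward: -108 + 24 = -84;  -192 + 84 = -108;  -177 + 108 = -69;  -116 + 69 = -47

-47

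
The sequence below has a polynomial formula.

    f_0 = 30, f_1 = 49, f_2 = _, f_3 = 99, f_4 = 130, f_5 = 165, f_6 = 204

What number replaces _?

Using the last 4 terms:
D1: 31  35  39
D2: 4  4
Constant second difference = 4.
Extend backward: 31 − 4 = 27;  99 − 27 = 72

72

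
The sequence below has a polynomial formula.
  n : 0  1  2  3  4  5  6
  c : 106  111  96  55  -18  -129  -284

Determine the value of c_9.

-1073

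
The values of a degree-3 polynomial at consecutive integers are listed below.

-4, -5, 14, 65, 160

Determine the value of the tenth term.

1715

First differences: -1  19  51  95
Second differences: 20  32  44
Third differences: 12  12
Constant third difference = 12, so extend:
44 + 12 = 56;  95 + 56 = 151;  160 + 151 = 311
56 + 12 = 68;  151 + 68 = 219;  311 + 219 = 530
68 + 12 = 80;  219 + 80 = 299;  530 + 299 = 829
80 + 12 = 92;  299 + 92 = 391;  829 + 391 = 1220
92 + 12 = 104;  391 + 104 = 495;  1220 + 495 = 1715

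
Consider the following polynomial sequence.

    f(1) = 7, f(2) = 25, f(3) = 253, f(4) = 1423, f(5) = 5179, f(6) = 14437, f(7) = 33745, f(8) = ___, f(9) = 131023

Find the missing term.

69643

Using the first 7 terms:
18  228  1170  3756  9258  19308
210  942  2586  5502  10050
732  1644  2916  4548
912  1272  1632
360  360
Constant fifth difference = 360.
Extend forward: 1632 + 360 = 1992;  4548 + 1992 = 6540;  10050 + 6540 = 16590;  19308 + 16590 = 35898;  33745 + 35898 = 69643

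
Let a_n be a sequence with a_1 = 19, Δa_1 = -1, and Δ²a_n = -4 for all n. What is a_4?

Build the table forward from the leading diagonal:
D2: -4  -4  -4  -4
D1: -1  -5  -9  -13
a: 19  18  13  4

4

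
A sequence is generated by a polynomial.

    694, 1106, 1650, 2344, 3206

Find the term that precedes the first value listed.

D1: 412, 544, 694, 862
D2: 132, 150, 168
D3: 18, 18
The third differences are constant at 18.
Work back: 132 − 18 = 114;  412 − 114 = 298;  694 − 298 = 396

396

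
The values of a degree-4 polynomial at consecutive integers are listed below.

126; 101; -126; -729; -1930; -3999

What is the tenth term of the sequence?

-28035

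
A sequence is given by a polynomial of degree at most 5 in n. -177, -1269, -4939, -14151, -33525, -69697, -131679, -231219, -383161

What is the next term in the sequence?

-605805

-1092 , -3670 , -9212 , -19374 , -36172 , -61982 , -99540 , -151942
-2578 , -5542 , -10162 , -16798 , -25810 , -37558 , -52402
-2964 , -4620 , -6636 , -9012 , -11748 , -14844
-1656 , -2016 , -2376 , -2736 , -3096
-360 , -360 , -360 , -360
Constant fifth difference = -360, so extend:
-3096 − 360 = -3456;  -14844 − 3456 = -18300;  -52402 − 18300 = -70702;  -151942 − 70702 = -222644;  -383161 − 222644 = -605805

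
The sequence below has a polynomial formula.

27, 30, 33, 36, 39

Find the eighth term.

48

First differences: 3  3  3  3
First differences constant at 3.
39 + 3 = 42
42 + 3 = 45
45 + 3 = 48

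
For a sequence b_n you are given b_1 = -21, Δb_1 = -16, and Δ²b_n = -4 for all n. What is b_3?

Build the table forward from the leading diagonal:
D2: -4  -4  -4
D1: -16  -20  -24
b: -21  -37  -57

-57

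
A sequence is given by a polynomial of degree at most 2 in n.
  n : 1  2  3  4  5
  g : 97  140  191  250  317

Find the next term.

392

43 , 51 , 59 , 67
8 , 8 , 8
Second differences constant at 8.
67 + 8 = 75;  317 + 75 = 392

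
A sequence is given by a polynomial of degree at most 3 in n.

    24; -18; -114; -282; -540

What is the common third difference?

-18

First differences: -42, -96, -168, -258
Second differences: -54, -72, -90
Third differences: -18, -18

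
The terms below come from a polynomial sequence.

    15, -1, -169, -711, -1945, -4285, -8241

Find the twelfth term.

D1: -16 , -168 , -542 , -1234 , -2340 , -3956
D2: -152 , -374 , -692 , -1106 , -1616
D3: -222 , -318 , -414 , -510
D4: -96 , -96 , -96
The fourth differences are constant (-96).
-510 − 96 = -606;  -1616 − 606 = -2222;  -3956 − 2222 = -6178;  -8241 − 6178 = -14419
-606 − 96 = -702;  -2222 − 702 = -2924;  -6178 − 2924 = -9102;  -14419 − 9102 = -23521
-702 − 96 = -798;  -2924 − 798 = -3722;  -9102 − 3722 = -12824;  -23521 − 12824 = -36345
-798 − 96 = -894;  -3722 − 894 = -4616;  -12824 − 4616 = -17440;  -36345 − 17440 = -53785
-894 − 96 = -990;  -4616 − 990 = -5606;  -17440 − 5606 = -23046;  -53785 − 23046 = -76831

-76831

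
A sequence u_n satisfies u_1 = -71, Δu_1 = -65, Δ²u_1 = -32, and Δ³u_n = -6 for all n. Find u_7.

-1061

Build the table forward from the leading diagonal:
Third differences: -6, -6, -6, -6, -6, -6, -6
Second differences: -32, -38, -44, -50, -56, -62, -68
First differences: -65, -97, -135, -179, -229, -285, -347
u: -71, -136, -233, -368, -547, -776, -1061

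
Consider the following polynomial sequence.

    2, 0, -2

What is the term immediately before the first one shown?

4

D1: -2, -2
The first differences are constant at -2.
Work back: 2 + 2 = 4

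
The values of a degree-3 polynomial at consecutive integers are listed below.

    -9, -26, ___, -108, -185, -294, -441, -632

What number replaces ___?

Using the last 5 terms:
-77  -109  -147  -191
-32  -38  -44
-6  -6
Constant third difference = -6.
Extend backward: -32 + 6 = -26;  -77 + 26 = -51;  -108 + 51 = -57

-57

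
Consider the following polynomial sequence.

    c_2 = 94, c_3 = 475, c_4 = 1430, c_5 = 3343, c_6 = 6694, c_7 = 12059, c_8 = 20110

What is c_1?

-1

First differences: 381, 955, 1913, 3351, 5365, 8051
Second differences: 574, 958, 1438, 2014, 2686
Third differences: 384, 480, 576, 672
Fourth differences: 96, 96, 96
The fourth differences are constant at 96.
Work back: 384 − 96 = 288;  574 − 288 = 286;  381 − 286 = 95;  94 − 95 = -1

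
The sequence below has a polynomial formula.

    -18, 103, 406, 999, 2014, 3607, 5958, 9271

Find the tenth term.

19719

First differences: 121  303  593  1015  1593  2351  3313
Second differences: 182  290  422  578  758  962
Third differences: 108  132  156  180  204
Fourth differences: 24  24  24  24
Constant fourth difference = 24, so extend:
204 + 24 = 228;  962 + 228 = 1190;  3313 + 1190 = 4503;  9271 + 4503 = 13774
228 + 24 = 252;  1190 + 252 = 1442;  4503 + 1442 = 5945;  13774 + 5945 = 19719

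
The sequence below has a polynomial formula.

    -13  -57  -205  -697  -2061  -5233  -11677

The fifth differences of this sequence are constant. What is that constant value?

Δ: -44, -148, -492, -1364, -3172, -6444
Δ²: -104, -344, -872, -1808, -3272
Δ³: -240, -528, -936, -1464
Δ⁴: -288, -408, -528
Δ⁵: -120, -120

-120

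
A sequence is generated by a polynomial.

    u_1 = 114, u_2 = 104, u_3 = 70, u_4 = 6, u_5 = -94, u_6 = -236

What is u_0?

First differences: -10, -34, -64, -100, -142
Second differences: -24, -30, -36, -42
Third differences: -6, -6, -6
The third differences are constant at -6.
Work back: -24 + 6 = -18;  -10 + 18 = 8;  114 − 8 = 106

106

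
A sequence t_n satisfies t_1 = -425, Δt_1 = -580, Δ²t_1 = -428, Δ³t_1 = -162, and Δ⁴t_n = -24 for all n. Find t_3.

-2013

Build the table forward from the leading diagonal:
D4: -24, -24, -24
D3: -162, -186, -210
D2: -428, -590, -776
D1: -580, -1008, -1598
t: -425, -1005, -2013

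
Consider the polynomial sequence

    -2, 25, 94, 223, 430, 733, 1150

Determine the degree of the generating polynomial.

3

First differences: 27, 69, 129, 207, 303, 417
Second differences: 42, 60, 78, 96, 114
Third differences: 18, 18, 18, 18
The third differences are constant, so the polynomial has degree 3.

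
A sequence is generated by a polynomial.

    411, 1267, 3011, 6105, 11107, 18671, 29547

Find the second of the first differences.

1744

Δ: 856, 1744, 3094, 5002, 7564, 10876
Δ²: 888, 1350, 1908, 2562, 3312
Δ³: 462, 558, 654, 750
Δ⁴: 96, 96, 96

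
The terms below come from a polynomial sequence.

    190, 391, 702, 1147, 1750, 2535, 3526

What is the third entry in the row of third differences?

24

Δ: 201, 311, 445, 603, 785, 991
Δ²: 110, 134, 158, 182, 206
Δ³: 24, 24, 24, 24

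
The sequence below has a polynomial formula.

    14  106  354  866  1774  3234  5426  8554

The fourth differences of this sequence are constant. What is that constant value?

First differences: 92, 248, 512, 908, 1460, 2192, 3128
Second differences: 156, 264, 396, 552, 732, 936
Third differences: 108, 132, 156, 180, 204
Fourth differences: 24, 24, 24, 24

24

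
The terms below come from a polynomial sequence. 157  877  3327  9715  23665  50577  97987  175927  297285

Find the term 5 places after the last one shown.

D1: 720 , 2450 , 6388 , 13950 , 26912 , 47410 , 77940 , 121358
D2: 1730 , 3938 , 7562 , 12962 , 20498 , 30530 , 43418
D3: 2208 , 3624 , 5400 , 7536 , 10032 , 12888
D4: 1416 , 1776 , 2136 , 2496 , 2856
D5: 360 , 360 , 360 , 360
Constant fifth difference = 360, so extend:
2856 + 360 = 3216;  12888 + 3216 = 16104;  43418 + 16104 = 59522;  121358 + 59522 = 180880;  297285 + 180880 = 478165
3216 + 360 = 3576;  16104 + 3576 = 19680;  59522 + 19680 = 79202;  180880 + 79202 = 260082;  478165 + 260082 = 738247
3576 + 360 = 3936;  19680 + 3936 = 23616;  79202 + 23616 = 102818;  260082 + 102818 = 362900;  738247 + 362900 = 1101147
3936 + 360 = 4296;  23616 + 4296 = 27912;  102818 + 27912 = 130730;  362900 + 130730 = 493630;  1101147 + 493630 = 1594777
4296 + 360 = 4656;  27912 + 4656 = 32568;  130730 + 32568 = 163298;  493630 + 163298 = 656928;  1594777 + 656928 = 2251705

2251705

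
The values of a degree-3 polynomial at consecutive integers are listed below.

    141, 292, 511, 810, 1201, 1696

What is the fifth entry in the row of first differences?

D1: 151, 219, 299, 391, 495
D2: 68, 80, 92, 104
D3: 12, 12, 12

495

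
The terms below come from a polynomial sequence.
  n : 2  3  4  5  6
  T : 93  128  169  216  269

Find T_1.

64

Δ: 35  41  47  53
Δ²: 6  6  6
The second differences are constant at 6.
Work back: 35 − 6 = 29;  93 − 29 = 64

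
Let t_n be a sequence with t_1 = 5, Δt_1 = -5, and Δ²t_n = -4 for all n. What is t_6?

Build the table forward from the leading diagonal:
Δ²: -4  -4  -4  -4  -4  -4
Δ: -5  -9  -13  -17  -21  -25
t: 5  0  -9  -22  -39  -60

-60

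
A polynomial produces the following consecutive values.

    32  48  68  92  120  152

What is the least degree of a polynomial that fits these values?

2

D1: 16, 20, 24, 28, 32
D2: 4, 4, 4, 4
The second differences are constant, so the polynomial has degree 2.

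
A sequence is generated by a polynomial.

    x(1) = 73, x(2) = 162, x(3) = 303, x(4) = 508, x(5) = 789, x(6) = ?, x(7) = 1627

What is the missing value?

Using the first 5 terms:
D1: 89  141  205  281
D2: 52  64  76
D3: 12  12
Constant third difference = 12.
Extend forward: 76 + 12 = 88;  281 + 88 = 369;  789 + 369 = 1158

1158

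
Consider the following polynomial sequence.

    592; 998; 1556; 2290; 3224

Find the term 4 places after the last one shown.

9440

D1: 406  558  734  934
D2: 152  176  200
D3: 24  24
Constant third difference = 24, so extend:
200 + 24 = 224;  934 + 224 = 1158;  3224 + 1158 = 4382
224 + 24 = 248;  1158 + 248 = 1406;  4382 + 1406 = 5788
248 + 24 = 272;  1406 + 272 = 1678;  5788 + 1678 = 7466
272 + 24 = 296;  1678 + 296 = 1974;  7466 + 1974 = 9440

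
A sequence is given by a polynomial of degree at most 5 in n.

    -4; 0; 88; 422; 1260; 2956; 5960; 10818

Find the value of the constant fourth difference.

First differences: 4, 88, 334, 838, 1696, 3004, 4858
Second differences: 84, 246, 504, 858, 1308, 1854
Third differences: 162, 258, 354, 450, 546
Fourth differences: 96, 96, 96, 96

96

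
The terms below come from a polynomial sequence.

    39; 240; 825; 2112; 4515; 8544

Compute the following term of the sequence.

14805

201 , 585 , 1287 , 2403 , 4029
384 , 702 , 1116 , 1626
318 , 414 , 510
96 , 96
The fourth differences are constant (96).
510 + 96 = 606;  1626 + 606 = 2232;  4029 + 2232 = 6261;  8544 + 6261 = 14805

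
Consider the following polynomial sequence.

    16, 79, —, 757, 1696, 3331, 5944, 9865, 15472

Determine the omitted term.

Using the last 6 terms:
First differences: 939, 1635, 2613, 3921, 5607
Second differences: 696, 978, 1308, 1686
Third differences: 282, 330, 378
Fourth differences: 48, 48
Constant fourth difference = 48.
Extend backward: 282 − 48 = 234;  696 − 234 = 462;  939 − 462 = 477;  757 − 477 = 280

280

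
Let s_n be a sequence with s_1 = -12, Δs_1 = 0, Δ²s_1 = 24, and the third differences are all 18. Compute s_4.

78

Build the table forward from the leading diagonal:
Third differences: 18, 18, 18, 18
Second differences: 24, 42, 60, 78
First differences: 0, 24, 66, 126
s: -12, -12, 12, 78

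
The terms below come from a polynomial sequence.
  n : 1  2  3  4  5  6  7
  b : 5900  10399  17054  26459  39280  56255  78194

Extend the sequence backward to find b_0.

D1: 4499  6655  9405  12821  16975  21939
D2: 2156  2750  3416  4154  4964
D3: 594  666  738  810
D4: 72  72  72
The fourth differences are constant at 72.
Work back: 594 − 72 = 522;  2156 − 522 = 1634;  4499 − 1634 = 2865;  5900 − 2865 = 3035

3035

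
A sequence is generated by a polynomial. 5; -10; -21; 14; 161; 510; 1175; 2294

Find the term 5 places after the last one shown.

21209

Δ: -15, -11, 35, 147, 349, 665, 1119
Δ²: 4, 46, 112, 202, 316, 454
Δ³: 42, 66, 90, 114, 138
Δ⁴: 24, 24, 24, 24
Fourth differences constant at 24.
138 + 24 = 162;  454 + 162 = 616;  1119 + 616 = 1735;  2294 + 1735 = 4029
162 + 24 = 186;  616 + 186 = 802;  1735 + 802 = 2537;  4029 + 2537 = 6566
186 + 24 = 210;  802 + 210 = 1012;  2537 + 1012 = 3549;  6566 + 3549 = 10115
210 + 24 = 234;  1012 + 234 = 1246;  3549 + 1246 = 4795;  10115 + 4795 = 14910
234 + 24 = 258;  1246 + 258 = 1504;  4795 + 1504 = 6299;  14910 + 6299 = 21209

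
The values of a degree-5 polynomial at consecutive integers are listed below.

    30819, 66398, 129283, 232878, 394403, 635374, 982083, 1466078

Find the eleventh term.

First differences: 35579, 62885, 103595, 161525, 240971, 346709, 483995
Second differences: 27306, 40710, 57930, 79446, 105738, 137286
Third differences: 13404, 17220, 21516, 26292, 31548
Fourth differences: 3816, 4296, 4776, 5256
Fifth differences: 480, 480, 480
Fifth differences constant at 480.
5256 + 480 = 5736;  31548 + 5736 = 37284;  137286 + 37284 = 174570;  483995 + 174570 = 658565;  1466078 + 658565 = 2124643
5736 + 480 = 6216;  37284 + 6216 = 43500;  174570 + 43500 = 218070;  658565 + 218070 = 876635;  2124643 + 876635 = 3001278
6216 + 480 = 6696;  43500 + 6696 = 50196;  218070 + 50196 = 268266;  876635 + 268266 = 1144901;  3001278 + 1144901 = 4146179

4146179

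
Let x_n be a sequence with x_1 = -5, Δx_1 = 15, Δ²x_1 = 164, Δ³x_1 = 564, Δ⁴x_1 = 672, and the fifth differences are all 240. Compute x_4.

1096

Build the table forward from the leading diagonal:
Δ⁵: 240  240  240  240
Δ⁴: 672  912  1152  1392
Δ³: 564  1236  2148  3300
Δ²: 164  728  1964  4112
Δ: 15  179  907  2871
x: -5  10  189  1096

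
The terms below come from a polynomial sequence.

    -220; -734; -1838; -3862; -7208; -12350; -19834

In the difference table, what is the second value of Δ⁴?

D1: -514, -1104, -2024, -3346, -5142, -7484
D2: -590, -920, -1322, -1796, -2342
D3: -330, -402, -474, -546
D4: -72, -72, -72

-72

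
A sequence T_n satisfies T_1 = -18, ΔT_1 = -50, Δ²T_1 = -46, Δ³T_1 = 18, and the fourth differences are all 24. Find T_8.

136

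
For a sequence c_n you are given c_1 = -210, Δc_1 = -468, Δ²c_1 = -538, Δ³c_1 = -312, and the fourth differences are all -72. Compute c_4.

-3540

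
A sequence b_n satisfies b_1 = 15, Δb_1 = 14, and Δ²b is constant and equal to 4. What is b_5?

Build the table forward from the leading diagonal:
Δ²: 4, 4, 4, 4, 4
Δ: 14, 18, 22, 26, 30
b: 15, 29, 47, 69, 95

95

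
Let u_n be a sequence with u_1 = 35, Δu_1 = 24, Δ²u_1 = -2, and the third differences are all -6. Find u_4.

95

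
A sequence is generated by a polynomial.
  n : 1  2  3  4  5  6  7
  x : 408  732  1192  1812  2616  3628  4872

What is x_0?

196

First differences: 324  460  620  804  1012  1244
Second differences: 136  160  184  208  232
Third differences: 24  24  24  24
The third differences are constant at 24.
Work back: 136 − 24 = 112;  324 − 112 = 212;  408 − 212 = 196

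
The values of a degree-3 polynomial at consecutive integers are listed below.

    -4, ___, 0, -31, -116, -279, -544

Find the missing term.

1

Using the last 5 terms:
D1: -31, -85, -163, -265
D2: -54, -78, -102
D3: -24, -24
Constant third difference = -24.
Extend backward: -54 + 24 = -30;  -31 + 30 = -1;  0 + 1 = 1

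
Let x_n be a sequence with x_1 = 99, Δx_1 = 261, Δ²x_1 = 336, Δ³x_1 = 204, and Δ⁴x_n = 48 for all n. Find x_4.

2094

Build the table forward from the leading diagonal:
Fourth differences: 48  48  48  48
Third differences: 204  252  300  348
Second differences: 336  540  792  1092
First differences: 261  597  1137  1929
x: 99  360  957  2094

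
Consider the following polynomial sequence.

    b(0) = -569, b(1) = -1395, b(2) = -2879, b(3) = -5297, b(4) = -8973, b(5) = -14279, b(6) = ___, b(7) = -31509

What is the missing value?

-21635

Using the first 6 terms:
-826  -1484  -2418  -3676  -5306
-658  -934  -1258  -1630
-276  -324  -372
-48  -48
Constant fourth difference = -48.
Extend forward: -372 − 48 = -420;  -1630 − 420 = -2050;  -5306 − 2050 = -7356;  -14279 − 7356 = -21635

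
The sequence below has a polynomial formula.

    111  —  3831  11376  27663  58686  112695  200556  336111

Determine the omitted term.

930

Using the last 7 terms:
7545, 16287, 31023, 54009, 87861, 135555
8742, 14736, 22986, 33852, 47694
5994, 8250, 10866, 13842
2256, 2616, 2976
360, 360
Constant fifth difference = 360.
Extend backward: 2256 − 360 = 1896;  5994 − 1896 = 4098;  8742 − 4098 = 4644;  7545 − 4644 = 2901;  3831 − 2901 = 930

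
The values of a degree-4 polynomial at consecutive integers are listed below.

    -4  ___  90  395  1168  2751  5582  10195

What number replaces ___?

Using the last 6 terms:
D1: 305, 773, 1583, 2831, 4613
D2: 468, 810, 1248, 1782
D3: 342, 438, 534
D4: 96, 96
Constant fourth difference = 96.
Extend backward: 342 − 96 = 246;  468 − 246 = 222;  305 − 222 = 83;  90 − 83 = 7

7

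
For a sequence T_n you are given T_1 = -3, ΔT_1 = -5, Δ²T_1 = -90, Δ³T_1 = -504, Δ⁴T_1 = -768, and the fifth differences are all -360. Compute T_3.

-103

Build the table forward from the leading diagonal:
D5: -360  -360  -360
D4: -768  -1128  -1488
D3: -504  -1272  -2400
D2: -90  -594  -1866
D1: -5  -95  -689
T: -3  -8  -103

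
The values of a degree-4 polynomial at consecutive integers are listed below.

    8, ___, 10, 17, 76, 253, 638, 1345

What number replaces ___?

13

Using the last 6 terms:
First differences: 7, 59, 177, 385, 707
Second differences: 52, 118, 208, 322
Third differences: 66, 90, 114
Fourth differences: 24, 24
Constant fourth difference = 24.
Extend backward: 66 − 24 = 42;  52 − 42 = 10;  7 − 10 = -3;  10 + 3 = 13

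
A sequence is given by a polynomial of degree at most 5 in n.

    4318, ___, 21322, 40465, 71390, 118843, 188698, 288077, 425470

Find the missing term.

10223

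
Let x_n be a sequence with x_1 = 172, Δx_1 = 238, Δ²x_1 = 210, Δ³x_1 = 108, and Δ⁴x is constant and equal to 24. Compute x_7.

7270

Build the table forward from the leading diagonal:
D4: 24, 24, 24, 24, 24, 24, 24
D3: 108, 132, 156, 180, 204, 228, 252
D2: 210, 318, 450, 606, 786, 990, 1218
D1: 238, 448, 766, 1216, 1822, 2608, 3598
x: 172, 410, 858, 1624, 2840, 4662, 7270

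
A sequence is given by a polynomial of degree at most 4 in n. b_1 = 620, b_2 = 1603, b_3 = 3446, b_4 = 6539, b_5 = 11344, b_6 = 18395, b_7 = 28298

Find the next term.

41731

Δ: 983, 1843, 3093, 4805, 7051, 9903
Δ²: 860, 1250, 1712, 2246, 2852
Δ³: 390, 462, 534, 606
Δ⁴: 72, 72, 72
The fourth differences are constant (72).
606 + 72 = 678;  2852 + 678 = 3530;  9903 + 3530 = 13433;  28298 + 13433 = 41731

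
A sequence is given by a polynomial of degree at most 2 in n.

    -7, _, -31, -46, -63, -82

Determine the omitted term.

-18

Using the last 4 terms:
First differences: -15  -17  -19
Second differences: -2  -2
Constant second difference = -2.
Extend backward: -15 + 2 = -13;  -31 + 13 = -18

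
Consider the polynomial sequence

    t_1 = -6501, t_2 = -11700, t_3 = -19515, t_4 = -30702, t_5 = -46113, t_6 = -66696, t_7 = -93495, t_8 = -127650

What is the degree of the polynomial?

-5199, -7815, -11187, -15411, -20583, -26799, -34155
-2616, -3372, -4224, -5172, -6216, -7356
-756, -852, -948, -1044, -1140
-96, -96, -96, -96
The fourth differences are constant, so the polynomial has degree 4.

4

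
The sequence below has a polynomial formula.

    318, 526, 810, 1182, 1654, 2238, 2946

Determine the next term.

D1: 208, 284, 372, 472, 584, 708
D2: 76, 88, 100, 112, 124
D3: 12, 12, 12, 12
The third differences are constant (12).
124 + 12 = 136;  708 + 136 = 844;  2946 + 844 = 3790

3790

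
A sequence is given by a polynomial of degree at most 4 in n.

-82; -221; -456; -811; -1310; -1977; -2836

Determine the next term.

-139, -235, -355, -499, -667, -859
-96, -120, -144, -168, -192
-24, -24, -24, -24
Constant third difference = -24, so extend:
-192 − 24 = -216;  -859 − 216 = -1075;  -2836 − 1075 = -3911

-3911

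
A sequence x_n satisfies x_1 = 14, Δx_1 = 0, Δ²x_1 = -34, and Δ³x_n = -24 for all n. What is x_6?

-566

Build the table forward from the leading diagonal:
D3: -24  -24  -24  -24  -24  -24
D2: -34  -58  -82  -106  -130  -154
D1: 0  -34  -92  -174  -280  -410
x: 14  14  -20  -112  -286  -566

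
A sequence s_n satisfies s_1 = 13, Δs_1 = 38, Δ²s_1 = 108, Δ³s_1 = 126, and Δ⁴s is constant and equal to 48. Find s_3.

Build the table forward from the leading diagonal:
Fourth differences: 48, 48, 48
Third differences: 126, 174, 222
Second differences: 108, 234, 408
First differences: 38, 146, 380
s: 13, 51, 197

197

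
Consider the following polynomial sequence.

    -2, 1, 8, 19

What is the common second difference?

4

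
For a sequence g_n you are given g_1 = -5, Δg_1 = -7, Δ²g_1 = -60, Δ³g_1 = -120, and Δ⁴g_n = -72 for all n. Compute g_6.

-2200

Build the table forward from the leading diagonal:
Fourth differences: -72  -72  -72  -72  -72  -72
Third differences: -120  -192  -264  -336  -408  -480
Second differences: -60  -180  -372  -636  -972  -1380
First differences: -7  -67  -247  -619  -1255  -2227
g: -5  -12  -79  -326  -945  -2200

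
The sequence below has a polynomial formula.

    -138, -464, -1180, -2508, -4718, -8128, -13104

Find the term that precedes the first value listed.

-28

Δ: -326, -716, -1328, -2210, -3410, -4976
Δ²: -390, -612, -882, -1200, -1566
Δ³: -222, -270, -318, -366
Δ⁴: -48, -48, -48
The fourth differences are constant at -48.
Work back: -222 + 48 = -174;  -390 + 174 = -216;  -326 + 216 = -110;  -138 + 110 = -28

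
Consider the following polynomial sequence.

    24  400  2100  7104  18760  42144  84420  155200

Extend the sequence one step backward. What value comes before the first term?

376  1700  5004  11656  23384  42276  70780
1324  3304  6652  11728  18892  28504
1980  3348  5076  7164  9612
1368  1728  2088  2448
360  360  360
The fifth differences are constant at 360.
Work back: 1368 − 360 = 1008;  1980 − 1008 = 972;  1324 − 972 = 352;  376 − 352 = 24;  24 − 24 = 0

0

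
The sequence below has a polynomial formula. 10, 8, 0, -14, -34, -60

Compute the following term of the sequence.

-92

Δ: -2  -8  -14  -20  -26
Δ²: -6  -6  -6  -6
Constant second difference = -6, so extend:
-26 − 6 = -32;  -60 − 32 = -92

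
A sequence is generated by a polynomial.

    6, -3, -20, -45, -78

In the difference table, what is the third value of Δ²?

Δ: -9, -17, -25, -33
Δ²: -8, -8, -8

-8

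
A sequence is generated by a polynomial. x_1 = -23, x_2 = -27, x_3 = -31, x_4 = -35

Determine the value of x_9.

D1: -4, -4, -4
The first differences are constant (-4).
-35 − 4 = -39
-39 − 4 = -43
-43 − 4 = -47
-47 − 4 = -51
-51 − 4 = -55

-55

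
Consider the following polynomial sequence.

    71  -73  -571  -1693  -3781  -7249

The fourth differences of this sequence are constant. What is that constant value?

D1: -144, -498, -1122, -2088, -3468
D2: -354, -624, -966, -1380
D3: -270, -342, -414
D4: -72, -72

-72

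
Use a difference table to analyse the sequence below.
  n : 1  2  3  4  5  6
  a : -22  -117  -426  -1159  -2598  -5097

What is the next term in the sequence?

-9082

First differences: -95 , -309 , -733 , -1439 , -2499
Second differences: -214 , -424 , -706 , -1060
Third differences: -210 , -282 , -354
Fourth differences: -72 , -72
Fourth differences constant at -72.
-354 − 72 = -426;  -1060 − 426 = -1486;  -2499 − 1486 = -3985;  -5097 − 3985 = -9082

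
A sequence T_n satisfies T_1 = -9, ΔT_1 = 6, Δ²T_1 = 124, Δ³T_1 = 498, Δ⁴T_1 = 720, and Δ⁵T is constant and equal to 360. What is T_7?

24807

Build the table forward from the leading diagonal:
Δ⁵: 360  360  360  360  360  360  360
Δ⁴: 720  1080  1440  1800  2160  2520  2880
Δ³: 498  1218  2298  3738  5538  7698  10218
Δ²: 124  622  1840  4138  7876  13414  21112
Δ: 6  130  752  2592  6730  14606  28020
T: -9  -3  127  879  3471  10201  24807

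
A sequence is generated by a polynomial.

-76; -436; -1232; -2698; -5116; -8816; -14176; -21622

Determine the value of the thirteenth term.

-108412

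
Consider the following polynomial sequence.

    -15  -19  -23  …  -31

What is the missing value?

-27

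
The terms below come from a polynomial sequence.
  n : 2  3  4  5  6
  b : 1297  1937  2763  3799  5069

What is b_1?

819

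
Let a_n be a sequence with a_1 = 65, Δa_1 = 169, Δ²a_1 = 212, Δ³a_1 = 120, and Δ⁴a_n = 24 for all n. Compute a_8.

10740

Build the table forward from the leading diagonal:
D4: 24, 24, 24, 24, 24, 24, 24, 24
D3: 120, 144, 168, 192, 216, 240, 264, 288
D2: 212, 332, 476, 644, 836, 1052, 1292, 1556
D1: 169, 381, 713, 1189, 1833, 2669, 3721, 5013
a: 65, 234, 615, 1328, 2517, 4350, 7019, 10740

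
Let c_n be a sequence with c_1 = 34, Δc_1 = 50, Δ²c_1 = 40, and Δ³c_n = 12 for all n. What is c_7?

1174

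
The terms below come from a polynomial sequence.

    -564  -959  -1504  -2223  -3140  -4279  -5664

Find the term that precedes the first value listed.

-295

Δ: -395  -545  -719  -917  -1139  -1385
Δ²: -150  -174  -198  -222  -246
Δ³: -24  -24  -24  -24
The third differences are constant at -24.
Work back: -150 + 24 = -126;  -395 + 126 = -269;  -564 + 269 = -295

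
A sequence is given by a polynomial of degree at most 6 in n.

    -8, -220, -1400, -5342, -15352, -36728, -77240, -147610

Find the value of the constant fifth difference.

First differences: -212, -1180, -3942, -10010, -21376, -40512, -70370
Second differences: -968, -2762, -6068, -11366, -19136, -29858
Third differences: -1794, -3306, -5298, -7770, -10722
Fourth differences: -1512, -1992, -2472, -2952
Fifth differences: -480, -480, -480

-480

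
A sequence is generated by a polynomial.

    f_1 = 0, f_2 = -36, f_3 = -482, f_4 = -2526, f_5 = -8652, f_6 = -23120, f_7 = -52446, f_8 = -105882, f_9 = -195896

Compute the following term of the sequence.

-338652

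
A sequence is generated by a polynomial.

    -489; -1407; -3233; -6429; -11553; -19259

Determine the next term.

-30297

-918, -1826, -3196, -5124, -7706
-908, -1370, -1928, -2582
-462, -558, -654
-96, -96
Fourth differences constant at -96.
-654 − 96 = -750;  -2582 − 750 = -3332;  -7706 − 3332 = -11038;  -19259 − 11038 = -30297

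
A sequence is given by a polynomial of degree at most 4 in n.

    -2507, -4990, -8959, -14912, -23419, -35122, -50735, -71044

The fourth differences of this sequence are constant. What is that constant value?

-72

Δ: -2483, -3969, -5953, -8507, -11703, -15613, -20309
Δ²: -1486, -1984, -2554, -3196, -3910, -4696
Δ³: -498, -570, -642, -714, -786
Δ⁴: -72, -72, -72, -72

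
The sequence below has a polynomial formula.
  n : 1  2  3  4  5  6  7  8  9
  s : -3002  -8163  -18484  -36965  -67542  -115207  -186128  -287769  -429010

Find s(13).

-1623854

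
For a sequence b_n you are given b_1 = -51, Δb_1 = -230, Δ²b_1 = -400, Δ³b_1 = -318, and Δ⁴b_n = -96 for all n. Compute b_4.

-2259

Build the table forward from the leading diagonal:
D4: -96, -96, -96, -96
D3: -318, -414, -510, -606
D2: -400, -718, -1132, -1642
D1: -230, -630, -1348, -2480
b: -51, -281, -911, -2259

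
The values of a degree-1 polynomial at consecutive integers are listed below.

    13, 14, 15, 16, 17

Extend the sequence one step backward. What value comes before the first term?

12

Δ: 1  1  1  1
The first differences are constant at 1.
Work back: 13 − 1 = 12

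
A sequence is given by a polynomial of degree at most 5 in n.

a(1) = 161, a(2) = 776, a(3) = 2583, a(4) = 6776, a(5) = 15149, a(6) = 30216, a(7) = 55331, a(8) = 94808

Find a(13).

740933

Δ: 615, 1807, 4193, 8373, 15067, 25115, 39477
Δ²: 1192, 2386, 4180, 6694, 10048, 14362
Δ³: 1194, 1794, 2514, 3354, 4314
Δ⁴: 600, 720, 840, 960
Δ⁵: 120, 120, 120
Constant fifth difference = 120, so extend:
960 + 120 = 1080;  4314 + 1080 = 5394;  14362 + 5394 = 19756;  39477 + 19756 = 59233;  94808 + 59233 = 154041
1080 + 120 = 1200;  5394 + 1200 = 6594;  19756 + 6594 = 26350;  59233 + 26350 = 85583;  154041 + 85583 = 239624
1200 + 120 = 1320;  6594 + 1320 = 7914;  26350 + 7914 = 34264;  85583 + 34264 = 119847;  239624 + 119847 = 359471
1320 + 120 = 1440;  7914 + 1440 = 9354;  34264 + 9354 = 43618;  119847 + 43618 = 163465;  359471 + 163465 = 522936
1440 + 120 = 1560;  9354 + 1560 = 10914;  43618 + 10914 = 54532;  163465 + 54532 = 217997;  522936 + 217997 = 740933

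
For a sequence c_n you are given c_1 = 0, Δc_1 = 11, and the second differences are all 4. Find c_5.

Build the table forward from the leading diagonal:
D2: 4, 4, 4, 4, 4
D1: 11, 15, 19, 23, 27
c: 0, 11, 26, 45, 68

68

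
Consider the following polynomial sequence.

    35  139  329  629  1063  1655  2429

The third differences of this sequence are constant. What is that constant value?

Δ: 104, 190, 300, 434, 592, 774
Δ²: 86, 110, 134, 158, 182
Δ³: 24, 24, 24, 24

24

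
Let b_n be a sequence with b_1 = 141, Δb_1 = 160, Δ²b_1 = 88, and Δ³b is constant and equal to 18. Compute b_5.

Build the table forward from the leading diagonal:
D3: 18, 18, 18, 18, 18
D2: 88, 106, 124, 142, 160
D1: 160, 248, 354, 478, 620
b: 141, 301, 549, 903, 1381

1381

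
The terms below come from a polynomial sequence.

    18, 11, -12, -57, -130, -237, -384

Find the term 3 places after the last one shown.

-1125

Δ: -7 , -23 , -45 , -73 , -107 , -147
Δ²: -16 , -22 , -28 , -34 , -40
Δ³: -6 , -6 , -6 , -6
The third differences are constant (-6).
-40 − 6 = -46;  -147 − 46 = -193;  -384 − 193 = -577
-46 − 6 = -52;  -193 − 52 = -245;  -577 − 245 = -822
-52 − 6 = -58;  -245 − 58 = -303;  -822 − 303 = -1125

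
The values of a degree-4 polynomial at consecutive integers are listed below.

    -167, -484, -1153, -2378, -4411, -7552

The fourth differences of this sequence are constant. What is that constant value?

D1: -317, -669, -1225, -2033, -3141
D2: -352, -556, -808, -1108
D3: -204, -252, -300
D4: -48, -48

-48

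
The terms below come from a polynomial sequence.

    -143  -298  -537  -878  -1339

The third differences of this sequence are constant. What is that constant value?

D1: -155, -239, -341, -461
D2: -84, -102, -120
D3: -18, -18

-18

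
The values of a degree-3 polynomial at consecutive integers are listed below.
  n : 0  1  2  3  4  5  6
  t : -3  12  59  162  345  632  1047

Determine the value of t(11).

15 , 47 , 103 , 183 , 287 , 415
32 , 56 , 80 , 104 , 128
24 , 24 , 24 , 24
The third differences are constant (24).
128 + 24 = 152;  415 + 152 = 567;  1047 + 567 = 1614
152 + 24 = 176;  567 + 176 = 743;  1614 + 743 = 2357
176 + 24 = 200;  743 + 200 = 943;  2357 + 943 = 3300
200 + 24 = 224;  943 + 224 = 1167;  3300 + 1167 = 4467
224 + 24 = 248;  1167 + 248 = 1415;  4467 + 1415 = 5882

5882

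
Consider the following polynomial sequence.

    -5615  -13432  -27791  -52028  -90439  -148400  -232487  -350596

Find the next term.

-512063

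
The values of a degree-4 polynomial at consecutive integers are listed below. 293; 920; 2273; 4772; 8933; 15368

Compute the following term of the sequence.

24785

Δ: 627, 1353, 2499, 4161, 6435
Δ²: 726, 1146, 1662, 2274
Δ³: 420, 516, 612
Δ⁴: 96, 96
Constant fourth difference = 96, so extend:
612 + 96 = 708;  2274 + 708 = 2982;  6435 + 2982 = 9417;  15368 + 9417 = 24785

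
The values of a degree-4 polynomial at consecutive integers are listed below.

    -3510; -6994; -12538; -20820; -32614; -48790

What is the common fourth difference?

D1: -3484, -5544, -8282, -11794, -16176
D2: -2060, -2738, -3512, -4382
D3: -678, -774, -870
D4: -96, -96

-96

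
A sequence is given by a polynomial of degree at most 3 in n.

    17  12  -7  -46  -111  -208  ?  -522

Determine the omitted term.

Using the first 6 terms:
-5, -19, -39, -65, -97
-14, -20, -26, -32
-6, -6, -6
Constant third difference = -6.
Extend forward: -32 − 6 = -38;  -97 − 38 = -135;  -208 − 135 = -343

-343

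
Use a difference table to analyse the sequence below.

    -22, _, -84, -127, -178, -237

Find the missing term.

Using the last 4 terms:
D1: -43, -51, -59
D2: -8, -8
Constant second difference = -8.
Extend backward: -43 + 8 = -35;  -84 + 35 = -49

-49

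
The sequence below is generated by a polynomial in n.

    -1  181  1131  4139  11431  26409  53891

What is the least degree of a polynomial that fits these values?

5

182, 950, 3008, 7292, 14978, 27482
768, 2058, 4284, 7686, 12504
1290, 2226, 3402, 4818
936, 1176, 1416
240, 240
The fifth differences are constant, so the polynomial has degree 5.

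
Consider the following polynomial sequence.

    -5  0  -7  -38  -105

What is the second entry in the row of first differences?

-7

D1: 5, -7, -31, -67
D2: -12, -24, -36
D3: -12, -12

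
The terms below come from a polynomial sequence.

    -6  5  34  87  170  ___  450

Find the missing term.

289

Using the first 5 terms:
11  29  53  83
18  24  30
6  6
Constant third difference = 6.
Extend forward: 30 + 6 = 36;  83 + 36 = 119;  170 + 119 = 289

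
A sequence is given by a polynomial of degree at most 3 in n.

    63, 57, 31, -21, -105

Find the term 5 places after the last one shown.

First differences: -6  -26  -52  -84
Second differences: -20  -26  -32
Third differences: -6  -6
Constant third difference = -6, so extend:
-32 − 6 = -38;  -84 − 38 = -122;  -105 − 122 = -227
-38 − 6 = -44;  -122 − 44 = -166;  -227 − 166 = -393
-44 − 6 = -50;  -166 − 50 = -216;  -393 − 216 = -609
-50 − 6 = -56;  -216 − 56 = -272;  -609 − 272 = -881
-56 − 6 = -62;  -272 − 62 = -334;  -881 − 334 = -1215

-1215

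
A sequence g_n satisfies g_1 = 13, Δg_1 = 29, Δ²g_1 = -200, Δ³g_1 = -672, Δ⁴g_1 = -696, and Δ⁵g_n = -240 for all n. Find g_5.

Build the table forward from the leading diagonal:
Fifth differences: -240, -240, -240, -240, -240
Fourth differences: -696, -936, -1176, -1416, -1656
Third differences: -672, -1368, -2304, -3480, -4896
Second differences: -200, -872, -2240, -4544, -8024
First differences: 29, -171, -1043, -3283, -7827
g: 13, 42, -129, -1172, -4455

-4455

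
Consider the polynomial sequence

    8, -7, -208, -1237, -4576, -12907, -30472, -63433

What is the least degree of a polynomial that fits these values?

Δ: -15, -201, -1029, -3339, -8331, -17565, -32961
Δ²: -186, -828, -2310, -4992, -9234, -15396
Δ³: -642, -1482, -2682, -4242, -6162
Δ⁴: -840, -1200, -1560, -1920
Δ⁵: -360, -360, -360
The fifth differences are constant, so the polynomial has degree 5.

5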